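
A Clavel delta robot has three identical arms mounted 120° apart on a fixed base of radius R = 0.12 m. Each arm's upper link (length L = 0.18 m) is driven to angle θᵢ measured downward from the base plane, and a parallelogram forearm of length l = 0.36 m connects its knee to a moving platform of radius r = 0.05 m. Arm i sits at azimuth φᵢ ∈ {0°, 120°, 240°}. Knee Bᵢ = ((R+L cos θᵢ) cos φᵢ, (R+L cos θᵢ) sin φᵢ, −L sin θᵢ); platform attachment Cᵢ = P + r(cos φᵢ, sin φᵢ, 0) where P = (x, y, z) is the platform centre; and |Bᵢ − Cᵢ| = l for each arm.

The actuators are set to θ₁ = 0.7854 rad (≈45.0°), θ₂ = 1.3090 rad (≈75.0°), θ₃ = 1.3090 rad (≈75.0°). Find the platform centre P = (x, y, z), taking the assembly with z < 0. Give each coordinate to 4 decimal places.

S1 = (0.1973·cos0.0°, 0.1973·sin0.0°, -0.1273) = (0.1973, 0.0000, -0.1273)
S2 = (0.1166·cos120.0°, 0.1166·sin120.0°, -0.1739) = (-0.0583, 0.1010, -0.1739)
S3 = (0.1166·cos240.0°, 0.1166·sin240.0°, -0.1739) = (-0.0583, -0.1010, -0.1739)
eliminate P² terms by subtracting sphere 1 from 2 and 3
plane₁₂: -0.5111x+0.2019y+-0.0932z = -0.0113
det = 0.2064;  x = 0.0221+-0.1823z,  y = 0.0000+0.0000z
into |P−S₁|² = l²: 1.0332z² + 0.3184z + -0.0827 = 0;  Δ = 0.4432;  z = -0.4763 or 0.1681 → z<0 root = -0.4763
x = 0.1089, y = 0.0000

(0.1089, 0.0000, -0.4763)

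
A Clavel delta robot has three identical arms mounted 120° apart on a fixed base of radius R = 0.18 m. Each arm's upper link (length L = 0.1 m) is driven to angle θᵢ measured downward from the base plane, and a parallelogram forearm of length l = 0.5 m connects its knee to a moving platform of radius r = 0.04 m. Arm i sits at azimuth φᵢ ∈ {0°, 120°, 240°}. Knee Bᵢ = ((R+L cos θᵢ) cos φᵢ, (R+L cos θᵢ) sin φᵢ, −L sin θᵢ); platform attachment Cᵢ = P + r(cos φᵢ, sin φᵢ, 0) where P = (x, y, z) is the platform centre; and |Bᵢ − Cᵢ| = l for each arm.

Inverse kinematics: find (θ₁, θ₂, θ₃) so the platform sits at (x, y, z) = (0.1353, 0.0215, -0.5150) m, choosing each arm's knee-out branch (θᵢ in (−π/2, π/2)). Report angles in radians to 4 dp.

rotate P by −φ1: (0.1353, 0.0215, -0.5150)
  A=0.0047, B=-0.5150, C=(l²−L²−A²−y'²−z²)/(2L)=-0.1285
  γ=atan2(-0.5150,0.0047)=-1.5617;  ψ=arccos(-0.2496)=1.8231;  θ1=γ+ψ≈0.2614
φ2=120.0° → target in arm frame (-0.0490, -0.1279)
  e−x'=0.1890;  (l²−L²−(e−x')²−y'²−z²)/2L = -0.3866
  γ=atan2(-0.5150,0.1890)=-1.2190;  ψ=arccos(-0.7047)=2.3528;  θ2=γ+ψ≈1.1338
rotate P by −φ3: (-0.0863, 0.1064, -0.5150)
  A=0.2263, B=-0.5150, C=(l²−L²−A²−y'²−z²)/(2L)=-0.4387
  θ3 = atan2(B,A) + arccos(C/0.5625) = 1.3086

θ₁ = 0.2614, θ₂ = 1.1338, θ₃ = 1.3086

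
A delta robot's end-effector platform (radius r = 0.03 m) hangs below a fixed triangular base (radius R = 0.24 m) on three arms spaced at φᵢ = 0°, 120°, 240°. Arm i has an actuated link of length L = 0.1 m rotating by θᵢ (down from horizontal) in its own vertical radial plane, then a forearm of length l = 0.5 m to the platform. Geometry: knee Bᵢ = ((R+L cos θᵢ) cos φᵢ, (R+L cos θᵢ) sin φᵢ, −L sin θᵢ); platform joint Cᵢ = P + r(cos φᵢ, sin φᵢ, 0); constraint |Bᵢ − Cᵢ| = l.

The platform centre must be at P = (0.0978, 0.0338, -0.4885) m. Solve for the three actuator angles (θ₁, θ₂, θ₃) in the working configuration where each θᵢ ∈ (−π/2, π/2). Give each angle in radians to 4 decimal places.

arm 1 (φ=0.0°): x'=0.0978, y'=0.0338
  A=0.1122, B=-0.4885, C=(l²−L²−A²−y'²−z²)/(2L)=-0.0618
  γ=atan2(-0.4885,0.1122)=-1.3450;  ψ=arccos(-0.1233)=1.6944;  θ1=γ+ψ≈0.3494
φ2=120.0° → target in arm frame (-0.0196, -0.1016)
  A cos θ + B sin θ = C:  0.2296·cos θ + -0.4885·sin θ = -0.3084
  γ=atan2(-0.4885,0.2296)=-1.1314;  ψ=arccos(-0.5714)=2.1790;  θ2=γ+ψ≈1.0476
arm 3 (φ=240.0°): x'=-0.0782, y'=0.0678
  A cos θ + B sin θ = C:  0.2882·cos θ + -0.4885·sin θ = -0.4314
  √(A²+B²)=0.5672;  θ3 = -1.0378+2.4350 ≈ 1.3971

θ₁ = 0.3494, θ₂ = 1.0476, θ₃ = 1.3971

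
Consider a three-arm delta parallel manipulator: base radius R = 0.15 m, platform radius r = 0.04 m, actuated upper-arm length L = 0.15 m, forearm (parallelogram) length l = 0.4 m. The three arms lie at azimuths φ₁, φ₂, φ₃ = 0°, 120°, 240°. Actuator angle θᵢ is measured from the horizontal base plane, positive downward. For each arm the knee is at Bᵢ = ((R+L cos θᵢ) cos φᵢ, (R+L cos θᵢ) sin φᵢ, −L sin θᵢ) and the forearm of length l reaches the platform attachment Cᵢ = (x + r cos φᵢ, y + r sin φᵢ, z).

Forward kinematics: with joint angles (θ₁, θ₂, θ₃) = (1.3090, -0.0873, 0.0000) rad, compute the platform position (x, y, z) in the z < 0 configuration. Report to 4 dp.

(-0.2139, 0.0091, -0.3132)

O1 = (0.1488·cos0.0°, 0.1488·sin0.0°, -0.1449) = (0.1488, 0.0000, -0.1449)
O2 = (0.2594·cos120.0°, 0.2594·sin120.0°, 0.0131) = (-0.1297, 0.2247, 0.0131)
arm 3 at φ=240.0°: e+L cos θ3 = 0.2600;  O3 = (-0.1300, -0.2252, 0.0000)
|O₂|²−|O₁|² = 0.0243;  |O₃|²−|O₁|² = 0.0245
linear system: -0.5571x+0.4493y = 0.0243−0.3159z; -0.5576x+-0.4503y = 0.0245−0.2898z
det = 0.5014;  x = -0.0438+0.5434z,  y = -0.0001+-0.0294z
quadratic in z: (1.2962)z²+(0.0805)z+(-0.1019)=0, √Δ=0.7313 → z ∈ {-0.3132, 0.2511}; z = -0.3132 (taking z<0)
x = -0.2139, y = 0.0091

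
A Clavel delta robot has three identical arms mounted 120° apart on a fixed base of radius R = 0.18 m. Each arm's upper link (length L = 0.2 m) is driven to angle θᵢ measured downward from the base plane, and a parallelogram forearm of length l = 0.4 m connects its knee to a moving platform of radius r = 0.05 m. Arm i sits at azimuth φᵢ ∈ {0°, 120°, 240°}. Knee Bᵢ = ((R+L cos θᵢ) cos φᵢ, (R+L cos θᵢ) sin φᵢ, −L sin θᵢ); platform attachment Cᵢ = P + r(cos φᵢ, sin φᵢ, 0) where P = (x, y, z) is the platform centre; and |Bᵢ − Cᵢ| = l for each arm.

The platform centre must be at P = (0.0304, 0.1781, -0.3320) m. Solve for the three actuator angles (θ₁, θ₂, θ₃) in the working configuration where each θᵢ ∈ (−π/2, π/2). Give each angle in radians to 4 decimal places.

φ1=0.0° → target in arm frame (0.0304, 0.1781)
  e−x'=0.0996;  (l²−L²−(e−x')²−y'²−z²)/2L = -0.0797
  θ1 = atan2(B,A) + arccos(C/0.3466) = 0.5233
arm 2 (φ=120.0°): x'=0.1390, y'=-0.1154
  e−x'=-0.0090;  (l²−L²−(e−x')²−y'²−z²)/2L = -0.0090
  θ2 = atan2(B,A) + arccos(C/0.3321) = 0.0000
arm 3 (φ=240.0°): x'=-0.1694, y'=-0.0627
  e−x'=0.2994;  (l²−L²−(e−x')²−y'²−z²)/2L = -0.2096
  θ3 = atan2(B,A) + arccos(C/0.4471) = 1.2217

θ₁ = 0.5233, θ₂ = 0.0000, θ₃ = 1.2217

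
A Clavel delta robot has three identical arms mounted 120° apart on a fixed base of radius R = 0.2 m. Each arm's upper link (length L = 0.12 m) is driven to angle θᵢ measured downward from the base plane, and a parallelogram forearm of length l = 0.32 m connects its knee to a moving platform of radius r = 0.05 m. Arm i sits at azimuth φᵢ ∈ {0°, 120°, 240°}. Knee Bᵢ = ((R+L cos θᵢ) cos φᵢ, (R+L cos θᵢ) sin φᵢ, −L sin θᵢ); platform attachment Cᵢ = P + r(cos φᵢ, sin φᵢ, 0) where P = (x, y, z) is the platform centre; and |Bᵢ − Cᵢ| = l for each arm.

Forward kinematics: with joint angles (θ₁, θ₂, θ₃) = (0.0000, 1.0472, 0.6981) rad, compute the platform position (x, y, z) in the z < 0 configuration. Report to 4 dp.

(0.0785, -0.0328, -0.2543)

φ1=0.0°: virtual centre (0.2700, 0.0000, 0.0000), radius l
S2 = (0.2100·cos120.0°, 0.2100·sin120.0°, -0.1039) = (-0.1050, 0.1819, -0.1039)
φ3=240.0°: virtual centre (-0.1210, -0.2095, -0.0771), radius l
subtract pairs → two planes through P
linear system: -0.7500x+0.3637y = -0.0180−-0.2078z; -0.7819x+-0.4190y = -0.0084−-0.1543z
det = 0.5987;  x = 0.0177+-0.2392z,  y = -0.0130+0.0782z
quadratic in z: (1.0633)z²+(0.1187)z+(-0.0386)=0, √Δ=0.4221 → z ∈ {-0.2543, 0.1427}; z = -0.2543 (taking z<0)
x = 0.0785, y = -0.0328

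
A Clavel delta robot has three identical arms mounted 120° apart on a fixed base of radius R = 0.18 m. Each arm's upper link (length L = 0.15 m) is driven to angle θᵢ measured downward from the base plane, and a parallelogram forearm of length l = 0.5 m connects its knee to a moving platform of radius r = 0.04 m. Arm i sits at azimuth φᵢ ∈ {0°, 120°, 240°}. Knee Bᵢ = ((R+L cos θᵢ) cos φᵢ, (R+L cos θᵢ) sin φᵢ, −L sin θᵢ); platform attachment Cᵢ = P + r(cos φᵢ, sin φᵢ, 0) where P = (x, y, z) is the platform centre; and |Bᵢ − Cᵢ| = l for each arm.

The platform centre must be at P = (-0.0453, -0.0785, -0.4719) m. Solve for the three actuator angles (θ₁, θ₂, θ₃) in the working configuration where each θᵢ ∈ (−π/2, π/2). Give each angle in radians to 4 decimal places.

φ1=0.0° → target in arm frame (-0.0453, -0.0785)
  A cos θ + B sin θ = C:  0.1853·cos θ + -0.4719·sin θ = -0.1190
  γ=atan2(-0.4719,0.1853)=-1.1966;  ψ=arccos(-0.2346)=1.8077;  θ1=γ+ψ≈0.6110
arm 2 (φ=120.0°): x'=-0.0453, y'=0.0785
  e−x'=0.1853;  (l²−L²−(e−x')²−y'²−z²)/2L = -0.1190
  θ2 = atan2(B,A) + arccos(C/0.5070) = 0.6111
arm 3 (φ=240.0°): x'=0.0906, y'=0.0000
  A cos θ + B sin θ = C:  0.0494·cos θ + -0.4719·sin θ = 0.0079
  θ3 = atan2(B,A) + arccos(C/0.4745) = 0.0876

θ₁ = 0.6110, θ₂ = 0.6111, θ₃ = 0.0876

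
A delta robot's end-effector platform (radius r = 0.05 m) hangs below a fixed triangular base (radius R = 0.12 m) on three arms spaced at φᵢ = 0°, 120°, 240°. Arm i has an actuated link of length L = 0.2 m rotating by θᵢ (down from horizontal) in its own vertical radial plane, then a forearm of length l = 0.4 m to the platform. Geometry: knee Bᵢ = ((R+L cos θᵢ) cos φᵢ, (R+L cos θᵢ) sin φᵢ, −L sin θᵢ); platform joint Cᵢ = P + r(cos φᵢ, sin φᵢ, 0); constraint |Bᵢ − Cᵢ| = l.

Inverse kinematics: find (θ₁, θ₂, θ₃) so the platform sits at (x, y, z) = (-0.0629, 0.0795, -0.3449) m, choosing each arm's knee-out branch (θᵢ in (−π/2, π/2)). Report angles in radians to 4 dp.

φ1=0.0° → target in arm frame (-0.0629, 0.0795)
  e−x'=0.1329;  (l²−L²−(e−x')²−y'²−z²)/2L = -0.0573
  γ=atan2(-0.3449,0.1329)=-1.2030;  ψ=arccos(-0.1552)=1.7266;  θ1=γ+ψ≈0.5236
φ2=120.0° → target in arm frame (0.1003, 0.0147)
  A=-0.0303, B=-0.3449, C=(l²−L²−A²−y'²−z²)/(2L)=-0.0002
  √(A²+B²)=0.3462;  θ2 = -1.6584+1.5715 ≈ -0.0870
rotate P by −φ3: (-0.0374, -0.0942, -0.3449)
  A cos θ + B sin θ = C:  0.1074·cos θ + -0.3449·sin θ = -0.0484
  θ3 = atan2(B,A) + arccos(C/0.3612) = 0.4363

θ₁ = 0.5236, θ₂ = -0.0870, θ₃ = 0.4363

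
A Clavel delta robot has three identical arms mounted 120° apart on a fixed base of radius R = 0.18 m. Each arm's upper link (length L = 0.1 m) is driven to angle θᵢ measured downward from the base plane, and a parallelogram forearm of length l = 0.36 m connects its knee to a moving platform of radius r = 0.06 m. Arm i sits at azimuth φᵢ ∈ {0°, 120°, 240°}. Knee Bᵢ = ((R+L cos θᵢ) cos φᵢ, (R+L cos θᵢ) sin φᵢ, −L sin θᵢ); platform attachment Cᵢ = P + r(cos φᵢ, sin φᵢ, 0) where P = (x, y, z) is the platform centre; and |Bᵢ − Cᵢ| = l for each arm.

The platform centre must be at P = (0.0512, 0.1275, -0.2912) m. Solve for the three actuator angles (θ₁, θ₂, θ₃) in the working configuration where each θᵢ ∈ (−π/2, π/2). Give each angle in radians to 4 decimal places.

θ₁ = -0.0009, θ₂ = -0.2620, θ₃ = 1.1341

φ1=0.0° → target in arm frame (0.0512, 0.1275)
  A cos θ + B sin θ = C:  0.0688·cos θ + -0.2912·sin θ = 0.0691
  γ=atan2(-0.2912,0.0688)=-1.3388;  ψ=arccos(0.2308)=1.3379;  θ1=γ+ψ≈-0.0009
φ2=120.0° → target in arm frame (0.0848, -0.1081)
  e−x'=0.0352;  (l²−L²−(e−x')²−y'²−z²)/2L = 0.1094
  γ=atan2(-0.2912,0.0352)=-1.4506;  ψ=arccos(0.3730)=1.1886;  θ2=γ+ψ≈-0.2620
arm 3 (φ=240.0°): x'=-0.1360, y'=-0.0194
  e−x'=0.2560;  (l²−L²−(e−x')²−y'²−z²)/2L = -0.1556
  √(A²+B²)=0.3877;  θ3 = -0.8496+1.9837 ≈ 1.1341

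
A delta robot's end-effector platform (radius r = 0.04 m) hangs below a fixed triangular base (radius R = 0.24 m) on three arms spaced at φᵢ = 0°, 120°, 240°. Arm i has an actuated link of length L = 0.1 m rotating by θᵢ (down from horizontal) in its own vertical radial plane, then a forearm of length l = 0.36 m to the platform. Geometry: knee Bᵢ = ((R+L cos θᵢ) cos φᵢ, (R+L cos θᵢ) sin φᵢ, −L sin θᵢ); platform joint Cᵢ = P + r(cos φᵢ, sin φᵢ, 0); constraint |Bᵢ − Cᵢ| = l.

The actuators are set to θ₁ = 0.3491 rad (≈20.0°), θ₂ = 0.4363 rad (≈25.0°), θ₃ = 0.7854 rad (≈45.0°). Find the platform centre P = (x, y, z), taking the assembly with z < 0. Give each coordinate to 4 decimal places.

φ1=0.0°: virtual centre (0.2940, 0.0000, -0.0342), radius l
φ2=120.0°: virtual centre (-0.1453, 0.2517, -0.0423), radius l
arm 3 at φ=240.0°: ρ3 = 0.2707;  O3 = (-0.1354, -0.2344, -0.0707)
|O₂|²−|O₁|² = -0.0013;  |O₃|²−|O₁|² = -0.0093
[-0.8786 0.5034 -0.0161]·P = -0.0013;  [-0.8586 -0.4689 -0.0730]·P = -0.0093
Cramer: x(z) = 0.0063-0.0525z;  y(z) = 0.0083-0.0596z
sphere 1 gives Az²+Bz+C=0 with A=1.0063, B=0.0976, C=-0.0456;  B²−4AC=0.1931;  roots -0.2668, 0.1698;  negative root z = -0.2668
x = 0.0203, y = 0.0242

(0.0203, 0.0242, -0.2668)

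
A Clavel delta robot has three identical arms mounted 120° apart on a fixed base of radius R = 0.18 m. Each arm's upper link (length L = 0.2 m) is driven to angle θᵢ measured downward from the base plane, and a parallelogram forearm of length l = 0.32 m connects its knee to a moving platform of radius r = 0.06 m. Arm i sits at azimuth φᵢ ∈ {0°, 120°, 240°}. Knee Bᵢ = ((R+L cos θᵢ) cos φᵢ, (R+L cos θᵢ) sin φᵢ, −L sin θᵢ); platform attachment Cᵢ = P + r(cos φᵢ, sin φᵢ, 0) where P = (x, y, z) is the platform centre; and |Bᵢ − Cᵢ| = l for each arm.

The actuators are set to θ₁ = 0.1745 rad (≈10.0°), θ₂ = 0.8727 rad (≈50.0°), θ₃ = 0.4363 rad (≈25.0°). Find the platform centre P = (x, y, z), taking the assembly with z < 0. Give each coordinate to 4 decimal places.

(0.0519, -0.0462, -0.2080)

S1 = (0.3170·cos0.0°, 0.3170·sin0.0°, -0.0347) = (0.3170, 0.0000, -0.0347)
S2 = (0.2486·cos120.0°, 0.2486·sin120.0°, -0.1532) = (-0.1243, 0.2153, -0.1532)
arm 3 at φ=240.0°: ρ3 = 0.3013;  S3 = (-0.1506, -0.2609, -0.0845)
subtract pairs → two planes through P
plane₁₂: -0.8825x+0.4305y+-0.2370z = -0.0164
Cramer: x(z) = 0.0118-0.1929z;  y(z) = -0.0139+0.1550z
into |P−S₁|² = l²: 1.0612z² + 0.1829z + -0.0079 = 0;  Δ = 0.0669;  z = -0.2080 or 0.0357 → z<0 root = -0.2080
x = 0.0519, y = -0.0462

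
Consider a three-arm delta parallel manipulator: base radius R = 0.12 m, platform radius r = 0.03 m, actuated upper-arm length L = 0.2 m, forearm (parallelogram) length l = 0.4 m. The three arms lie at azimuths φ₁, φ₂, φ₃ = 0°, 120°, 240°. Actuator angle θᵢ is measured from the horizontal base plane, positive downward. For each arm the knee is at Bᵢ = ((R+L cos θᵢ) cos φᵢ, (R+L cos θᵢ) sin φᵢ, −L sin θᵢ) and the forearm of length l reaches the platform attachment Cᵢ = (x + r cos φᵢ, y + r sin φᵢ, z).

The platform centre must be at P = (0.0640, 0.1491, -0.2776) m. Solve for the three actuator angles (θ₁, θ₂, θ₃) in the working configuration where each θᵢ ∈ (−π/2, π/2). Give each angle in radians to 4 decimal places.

arm 1 (φ=0.0°): x'=0.0640, y'=0.1491
  A=0.0260, B=-0.2776, C=(l²−L²−A²−y'²−z²)/(2L)=0.0501
  √(A²+B²)=0.2788;  θ1 = -1.4774+1.3902 ≈ -0.0872
rotate P by −φ2: (0.0971, -0.1300, -0.2776)
  A=-0.0071, B=-0.2776, C=(l²−L²−A²−y'²−z²)/(2L)=0.0650
  √(A²+B²)=0.2777;  θ2 = -1.5965+1.3346 ≈ -0.2619
arm 3 (φ=240.0°): x'=-0.1611, y'=-0.0191
  e−x'=0.2511;  (l²−L²−(e−x')²−y'²−z²)/2L = -0.0512
  θ3 = atan2(B,A) + arccos(C/0.3743) = 0.8726

θ₁ = -0.0872, θ₂ = -0.2619, θ₃ = 0.8726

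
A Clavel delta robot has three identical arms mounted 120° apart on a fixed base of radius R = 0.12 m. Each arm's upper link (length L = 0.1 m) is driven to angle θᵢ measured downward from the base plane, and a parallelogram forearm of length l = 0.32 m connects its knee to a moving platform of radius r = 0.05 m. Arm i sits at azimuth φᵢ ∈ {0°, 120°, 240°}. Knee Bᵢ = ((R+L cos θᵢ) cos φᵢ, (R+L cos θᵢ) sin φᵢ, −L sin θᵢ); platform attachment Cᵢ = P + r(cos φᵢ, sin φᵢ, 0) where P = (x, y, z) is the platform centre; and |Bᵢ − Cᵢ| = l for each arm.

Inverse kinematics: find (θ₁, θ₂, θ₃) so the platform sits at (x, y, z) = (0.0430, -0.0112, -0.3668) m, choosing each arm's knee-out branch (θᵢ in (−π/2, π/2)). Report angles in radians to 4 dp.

θ₁ = 0.6978, θ₂ = 1.0467, θ₃ = 0.9592

arm 1 (φ=0.0°): x'=0.0430, y'=-0.0112
  e−x'=0.0270;  (l²−L²−(e−x')²−y'²−z²)/2L = -0.2150
  √(A²+B²)=0.3678;  θ1 = -1.4973+2.1951 ≈ 0.6978
rotate P by −φ2: (-0.0312, -0.0316, -0.3668)
  A cos θ + B sin θ = C:  0.1012·cos θ + -0.3668·sin θ = -0.2669
  θ2 = atan2(B,A) + arccos(C/0.3805) = 1.0467
rotate P by −φ3: (-0.0118, 0.0428, -0.3668)
  e−x'=0.0818;  (l²−L²−(e−x')²−y'²−z²)/2L = -0.2533
  θ3 = atan2(B,A) + arccos(C/0.3758) = 0.9592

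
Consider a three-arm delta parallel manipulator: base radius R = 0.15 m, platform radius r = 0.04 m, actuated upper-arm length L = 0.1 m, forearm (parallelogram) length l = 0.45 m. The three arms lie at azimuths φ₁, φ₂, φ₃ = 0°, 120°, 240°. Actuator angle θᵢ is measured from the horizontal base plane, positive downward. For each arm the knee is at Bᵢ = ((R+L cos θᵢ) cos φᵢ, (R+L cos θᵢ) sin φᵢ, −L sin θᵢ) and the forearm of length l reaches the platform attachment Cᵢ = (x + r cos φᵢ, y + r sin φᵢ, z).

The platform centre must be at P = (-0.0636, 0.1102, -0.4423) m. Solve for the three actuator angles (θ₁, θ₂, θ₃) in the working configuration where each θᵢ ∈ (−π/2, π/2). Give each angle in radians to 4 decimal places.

arm 1 (φ=0.0°): x'=-0.0636, y'=0.1102
  A=0.1736, B=-0.4423, C=(l²−L²−A²−y'²−z²)/(2L)=-0.2271
  θ1 = atan2(B,A) + arccos(C/0.4751) = 0.8722
rotate P by −φ2: (0.1272, 0.0000, -0.4423)
  A=-0.0172, B=-0.4423, C=(l²−L²−A²−y'²−z²)/(2L)=-0.0171
  θ2 = atan2(B,A) + arccos(C/0.4426) = -0.0002
rotate P by −φ3: (-0.0636, -0.1102, -0.4423)
  A=0.1736, B=-0.4423, C=(l²−L²−A²−y'²−z²)/(2L)=-0.2271
  θ3 = atan2(B,A) + arccos(C/0.4752) = 0.8724

θ₁ = 0.8722, θ₂ = -0.0002, θ₃ = 0.8724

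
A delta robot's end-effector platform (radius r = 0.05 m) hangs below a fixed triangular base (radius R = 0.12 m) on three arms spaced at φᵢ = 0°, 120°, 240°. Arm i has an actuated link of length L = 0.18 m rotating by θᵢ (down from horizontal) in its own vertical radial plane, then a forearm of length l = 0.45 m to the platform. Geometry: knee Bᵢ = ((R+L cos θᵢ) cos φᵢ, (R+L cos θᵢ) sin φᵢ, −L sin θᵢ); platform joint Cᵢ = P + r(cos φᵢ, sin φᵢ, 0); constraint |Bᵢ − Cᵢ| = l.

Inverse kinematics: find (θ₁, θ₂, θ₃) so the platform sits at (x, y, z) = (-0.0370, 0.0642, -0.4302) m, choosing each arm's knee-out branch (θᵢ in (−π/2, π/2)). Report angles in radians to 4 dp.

θ₁ = 0.4363, θ₂ = 0.0874, θ₃ = 0.4366

rotate P by −φ1: (-0.0370, 0.0642, -0.4302)
  A=0.1070, B=-0.4302, C=(l²−L²−A²−y'²−z²)/(2L)=-0.0848
  √(A²+B²)=0.4433;  θ1 = -1.3270+1.7634 ≈ 0.4363
φ2=120.0° → target in arm frame (0.0741, -0.0001)
  e−x'=-0.0041;  (l²−L²−(e−x')²−y'²−z²)/2L = -0.0416
  θ2 = atan2(B,A) + arccos(C/0.4302) = 0.0874
φ3=240.0° → target in arm frame (-0.0371, -0.0641)
  A cos θ + B sin θ = C:  0.1071·cos θ + -0.4302·sin θ = -0.0849
  γ=atan2(-0.4302,0.1071)=-1.3268;  ψ=arccos(-0.1915)=1.7634;  θ3=γ+ψ≈0.4366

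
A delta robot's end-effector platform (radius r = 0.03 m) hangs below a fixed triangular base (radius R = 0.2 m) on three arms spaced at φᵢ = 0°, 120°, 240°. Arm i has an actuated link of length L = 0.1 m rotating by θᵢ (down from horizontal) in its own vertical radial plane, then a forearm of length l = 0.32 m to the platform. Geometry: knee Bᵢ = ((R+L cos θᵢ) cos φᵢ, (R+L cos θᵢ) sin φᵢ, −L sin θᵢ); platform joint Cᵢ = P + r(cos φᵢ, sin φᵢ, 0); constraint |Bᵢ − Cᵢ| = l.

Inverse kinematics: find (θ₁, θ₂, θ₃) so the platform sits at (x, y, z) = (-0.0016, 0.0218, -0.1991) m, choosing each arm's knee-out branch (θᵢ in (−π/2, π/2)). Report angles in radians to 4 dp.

rotate P by −φ1: (-0.0016, 0.0218, -0.1991)
  A cos θ + B sin θ = C:  0.1716·cos θ + -0.1991·sin θ = 0.1142
  θ1 = atan2(B,A) + arccos(C/0.2628) = 0.2619
φ2=120.0° → target in arm frame (0.0197, -0.0095)
  A=0.1503, B=-0.1991, C=(l²−L²−A²−y'²−z²)/(2L)=0.1504
  θ2 = atan2(B,A) + arccos(C/0.2495) = -0.0002
arm 3 (φ=240.0°): x'=-0.0181, y'=-0.0123
  A=0.1881, B=-0.1991, C=(l²−L²−A²−y'²−z²)/(2L)=0.0862
  θ3 = atan2(B,A) + arccos(C/0.2739) = 0.4369

θ₁ = 0.2619, θ₂ = -0.0002, θ₃ = 0.4369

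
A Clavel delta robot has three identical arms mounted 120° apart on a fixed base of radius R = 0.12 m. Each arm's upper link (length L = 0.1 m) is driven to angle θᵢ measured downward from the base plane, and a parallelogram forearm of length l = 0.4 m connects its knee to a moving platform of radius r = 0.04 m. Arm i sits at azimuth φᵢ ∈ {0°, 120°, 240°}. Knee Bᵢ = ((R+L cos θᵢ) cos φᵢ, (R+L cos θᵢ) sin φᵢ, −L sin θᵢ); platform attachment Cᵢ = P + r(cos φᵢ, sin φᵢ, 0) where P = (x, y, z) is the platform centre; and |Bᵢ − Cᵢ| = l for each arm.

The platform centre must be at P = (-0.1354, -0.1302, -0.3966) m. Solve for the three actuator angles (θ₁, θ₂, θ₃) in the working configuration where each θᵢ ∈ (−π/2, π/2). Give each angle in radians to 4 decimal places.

rotate P by −φ1: (-0.1354, -0.1302, -0.3966)
  e−x'=0.2154;  (l²−L²−(e−x')²−y'²−z²)/2L = -0.3532
  γ=atan2(-0.3966,0.2154)=-1.0733;  ψ=arccos(-0.7826)=2.4696;  θ1=γ+ψ≈1.3964
rotate P by −φ2: (-0.0451, 0.1824, -0.3966)
  A=0.1251, B=-0.3966, C=(l²−L²−A²−y'²−z²)/(2L)=-0.2809
  √(A²+B²)=0.4158;  θ2 = -1.2653+2.3125 ≈ 1.0472
rotate P by −φ3: (0.1805, -0.0522, -0.3966)
  A=-0.1005, B=-0.3966, C=(l²−L²−A²−y'²−z²)/(2L)=-0.1005
  γ=atan2(-0.3966,-0.1005)=-1.8189;  ψ=arccos(-0.2457)=1.8190;  θ3=γ+ψ≈0.0002

θ₁ = 1.3964, θ₂ = 1.0472, θ₃ = 0.0002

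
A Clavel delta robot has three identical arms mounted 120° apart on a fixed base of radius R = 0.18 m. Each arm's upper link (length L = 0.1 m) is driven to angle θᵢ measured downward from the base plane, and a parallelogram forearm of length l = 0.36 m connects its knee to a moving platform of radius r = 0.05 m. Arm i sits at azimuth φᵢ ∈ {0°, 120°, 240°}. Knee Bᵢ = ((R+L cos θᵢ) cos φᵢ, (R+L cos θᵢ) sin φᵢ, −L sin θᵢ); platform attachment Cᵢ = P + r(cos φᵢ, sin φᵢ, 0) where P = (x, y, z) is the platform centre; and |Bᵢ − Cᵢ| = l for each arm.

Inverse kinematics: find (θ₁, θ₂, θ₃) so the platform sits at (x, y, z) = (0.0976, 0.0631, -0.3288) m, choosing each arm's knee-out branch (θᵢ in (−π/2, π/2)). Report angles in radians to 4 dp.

φ1=0.0° → target in arm frame (0.0976, 0.0631)
  A cos θ + B sin θ = C:  0.0324·cos θ + -0.3288·sin θ = 0.0323
  θ1 = atan2(B,A) + arccos(C/0.3304) = 0.0003
φ2=120.0° → target in arm frame (0.0058, -0.1161)
  e−x'=0.1242;  (l²−L²−(e−x')²−y'²−z²)/2L = -0.0870
  θ2 = atan2(B,A) + arccos(C/0.3515) = 0.6111
φ3=240.0° → target in arm frame (-0.1034, 0.0530)
  A=0.2334, B=-0.3288, C=(l²−L²−A²−y'²−z²)/(2L)=-0.2291
  γ=atan2(-0.3288,0.2334)=-0.9534;  ψ=arccos(-0.5681)=2.1749;  θ3=γ+ψ≈1.2215

θ₁ = 0.0003, θ₂ = 0.6111, θ₃ = 1.2215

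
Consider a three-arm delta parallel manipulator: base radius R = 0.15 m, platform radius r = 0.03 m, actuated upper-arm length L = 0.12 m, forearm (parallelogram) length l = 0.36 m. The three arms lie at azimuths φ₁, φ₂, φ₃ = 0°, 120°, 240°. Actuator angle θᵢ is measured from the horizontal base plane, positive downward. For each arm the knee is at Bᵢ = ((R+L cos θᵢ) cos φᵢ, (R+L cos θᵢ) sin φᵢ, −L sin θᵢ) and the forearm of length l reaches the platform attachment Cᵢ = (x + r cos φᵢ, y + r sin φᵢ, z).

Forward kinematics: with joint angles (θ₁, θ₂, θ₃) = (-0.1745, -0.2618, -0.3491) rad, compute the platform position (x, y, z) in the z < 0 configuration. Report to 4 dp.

arm 1 at φ=0.0°: e+L cos θ1 = 0.2382;  centre 1 = (0.2382, 0.0000, 0.0208)
φ2=120.0°: virtual centre (-0.1180, 0.2043, 0.0311), radius l
centre 3 = (0.2328·cos240.0°, 0.2328·sin240.0°, 0.0410) = (-0.1164, -0.2016, 0.0410)
eliminate P² terms by subtracting sphere 1 from 2 and 3
linear system: -0.7123x+0.4086y = -0.0005−0.0204z; -0.7091x+-0.4032y = -0.0013−0.0404z
det = 0.5769;  x = 0.0013+0.0429z,  y = 0.0009+0.0248z
sphere 1 gives Az²+Bz+C=0 with A=1.0025, B=-0.0620, C=-0.0731;  B²−4AC=0.2968;  roots -0.2408, 0.3026;  negative root z = -0.2408
x = -0.0090, y = -0.0050

(-0.0090, -0.0050, -0.2408)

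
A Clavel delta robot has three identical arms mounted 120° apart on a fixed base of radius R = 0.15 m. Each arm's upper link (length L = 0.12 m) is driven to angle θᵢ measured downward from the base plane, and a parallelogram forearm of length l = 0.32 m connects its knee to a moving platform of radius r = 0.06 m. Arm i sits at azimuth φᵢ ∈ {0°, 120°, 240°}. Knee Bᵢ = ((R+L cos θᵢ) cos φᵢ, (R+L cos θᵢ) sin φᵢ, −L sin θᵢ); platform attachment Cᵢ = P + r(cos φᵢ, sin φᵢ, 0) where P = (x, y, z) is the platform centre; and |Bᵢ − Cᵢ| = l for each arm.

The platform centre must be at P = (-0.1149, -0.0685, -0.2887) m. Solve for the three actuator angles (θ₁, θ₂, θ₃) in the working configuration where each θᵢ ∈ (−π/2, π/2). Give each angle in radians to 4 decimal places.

arm 1 (φ=0.0°): x'=-0.1149, y'=-0.0685
  e−x'=0.2049;  (l²−L²−(e−x')²−y'²−z²)/2L = -0.1751
  γ=atan2(-0.2887,0.2049)=-0.9536;  ψ=arccos(-0.4946)=2.0882;  θ1=γ+ψ≈1.1346
φ2=120.0° → target in arm frame (-0.0019, 0.1338)
  A=0.0919, B=-0.2887, C=(l²−L²−A²−y'²−z²)/(2L)=-0.0903
  √(A²+B²)=0.3030;  θ2 = -1.2627+1.8736 ≈ 0.6108
rotate P by −φ3: (0.1168, -0.0653, -0.2887)
  e−x'=-0.0268;  (l²−L²−(e−x')²−y'²−z²)/2L = -0.0013
  θ3 = atan2(B,A) + arccos(C/0.2899) = -0.0878

θ₁ = 1.1346, θ₂ = 0.6108, θ₃ = -0.0878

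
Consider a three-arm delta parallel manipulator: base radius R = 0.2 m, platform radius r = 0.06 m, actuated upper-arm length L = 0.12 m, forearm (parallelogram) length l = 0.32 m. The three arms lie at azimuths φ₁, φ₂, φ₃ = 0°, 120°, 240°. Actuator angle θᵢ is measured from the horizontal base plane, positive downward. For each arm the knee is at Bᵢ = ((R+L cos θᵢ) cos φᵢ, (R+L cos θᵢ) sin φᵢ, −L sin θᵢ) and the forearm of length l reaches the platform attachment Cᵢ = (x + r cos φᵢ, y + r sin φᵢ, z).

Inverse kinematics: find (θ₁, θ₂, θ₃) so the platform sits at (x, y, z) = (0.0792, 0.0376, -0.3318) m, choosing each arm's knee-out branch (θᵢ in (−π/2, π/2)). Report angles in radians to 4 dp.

rotate P by −φ1: (0.0792, 0.0376, -0.3318)
  A=0.0608, B=-0.3318, C=(l²−L²−A²−y'²−z²)/(2L)=-0.1133
  √(A²+B²)=0.3373;  θ1 = -1.3896+1.9135 ≈ 0.5239
arm 2 (φ=120.0°): x'=-0.0070, y'=-0.0874
  A=0.1470, B=-0.3318, C=(l²−L²−A²−y'²−z²)/(2L)=-0.2140
  √(A²+B²)=0.3629;  θ2 = -1.1537+2.2013 ≈ 1.0476
φ3=240.0° → target in arm frame (-0.0722, 0.0498)
  A cos θ + B sin θ = C:  0.2122·cos θ + -0.3318·sin θ = -0.2899
  θ3 = atan2(B,A) + arccos(C/0.3938) = 1.3963

θ₁ = 0.5239, θ₂ = 1.0476, θ₃ = 1.3963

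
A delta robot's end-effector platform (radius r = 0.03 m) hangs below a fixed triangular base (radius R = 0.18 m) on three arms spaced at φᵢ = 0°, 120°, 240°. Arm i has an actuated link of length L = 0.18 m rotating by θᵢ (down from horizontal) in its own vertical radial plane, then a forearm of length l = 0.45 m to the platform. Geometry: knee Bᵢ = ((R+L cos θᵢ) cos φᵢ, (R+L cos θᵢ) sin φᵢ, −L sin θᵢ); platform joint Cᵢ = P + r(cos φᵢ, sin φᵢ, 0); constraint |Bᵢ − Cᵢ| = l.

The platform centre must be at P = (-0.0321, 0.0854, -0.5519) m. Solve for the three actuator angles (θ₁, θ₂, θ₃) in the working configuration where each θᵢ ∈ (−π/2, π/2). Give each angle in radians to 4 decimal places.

rotate P by −φ1: (-0.0321, 0.0854, -0.5519)
  A=0.1821, B=-0.5519, C=(l²−L²−A²−y'²−z²)/(2L)=-0.4860
  θ1 = atan2(B,A) + arccos(C/0.5812) = 1.3090
φ2=120.0° → target in arm frame (0.0900, -0.0149)
  e−x'=0.0600;  (l²−L²−(e−x')²−y'²−z²)/2L = -0.3842
  θ2 = atan2(B,A) + arccos(C/0.5552) = 0.8726
φ3=240.0° → target in arm frame (-0.0579, -0.0705)
  A=0.2079, B=-0.5519, C=(l²−L²−A²−y'²−z²)/(2L)=-0.5075
  θ3 = atan2(B,A) + arccos(C/0.5898) = 1.3965

θ₁ = 1.3090, θ₂ = 0.8726, θ₃ = 1.3965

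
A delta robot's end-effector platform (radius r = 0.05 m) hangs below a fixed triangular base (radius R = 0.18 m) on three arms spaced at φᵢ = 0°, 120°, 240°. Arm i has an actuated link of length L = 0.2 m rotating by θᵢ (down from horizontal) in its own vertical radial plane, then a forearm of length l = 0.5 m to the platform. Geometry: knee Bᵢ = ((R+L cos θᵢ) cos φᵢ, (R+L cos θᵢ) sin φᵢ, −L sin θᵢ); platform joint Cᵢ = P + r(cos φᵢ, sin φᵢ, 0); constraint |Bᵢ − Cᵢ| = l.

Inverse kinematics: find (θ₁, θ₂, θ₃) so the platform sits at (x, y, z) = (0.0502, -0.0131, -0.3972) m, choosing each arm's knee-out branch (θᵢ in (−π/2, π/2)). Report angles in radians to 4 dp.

θ₁ = -0.0876, θ₂ = 0.2619, θ₃ = 0.1744

rotate P by −φ1: (0.0502, -0.0131, -0.3972)
  e−x'=0.0798;  (l²−L²−(e−x')²−y'²−z²)/2L = 0.1142
  √(A²+B²)=0.4051;  θ1 = -1.3725+1.2850 ≈ -0.0876
arm 2 (φ=120.0°): x'=-0.0364, y'=-0.0369
  e−x'=0.1664;  (l²−L²−(e−x')²−y'²−z²)/2L = 0.0579
  θ2 = atan2(B,A) + arccos(C/0.4307) = 0.2619
rotate P by −φ3: (-0.0138, 0.0500, -0.3972)
  A=0.1438, B=-0.3972, C=(l²−L²−A²−y'²−z²)/(2L)=0.0727
  θ3 = atan2(B,A) + arccos(C/0.4224) = 0.1744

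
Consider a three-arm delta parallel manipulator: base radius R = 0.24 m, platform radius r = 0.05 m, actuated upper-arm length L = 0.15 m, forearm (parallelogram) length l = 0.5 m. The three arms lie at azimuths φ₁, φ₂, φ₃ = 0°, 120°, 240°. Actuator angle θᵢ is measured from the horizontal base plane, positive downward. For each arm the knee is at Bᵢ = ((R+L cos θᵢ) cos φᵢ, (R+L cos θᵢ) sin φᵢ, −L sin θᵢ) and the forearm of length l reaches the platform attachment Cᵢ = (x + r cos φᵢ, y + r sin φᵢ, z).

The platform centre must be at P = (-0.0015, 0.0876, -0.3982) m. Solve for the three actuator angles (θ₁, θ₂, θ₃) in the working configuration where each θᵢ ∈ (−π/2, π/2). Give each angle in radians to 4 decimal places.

θ₁ = 0.2617, θ₂ = -0.1748, θ₃ = 0.6110

rotate P by −φ1: (-0.0015, 0.0876, -0.3982)
  e−x'=0.1915;  (l²−L²−(e−x')²−y'²−z²)/2L = 0.0820
  √(A²+B²)=0.4419;  θ1 = -1.1225+1.3842 ≈ 0.2617
arm 2 (φ=120.0°): x'=0.0766, y'=-0.0425
  A cos θ + B sin θ = C:  0.1134·cos θ + -0.3982·sin θ = 0.1809
  √(A²+B²)=0.4140;  θ2 = -1.2934+1.1186 ≈ -0.1748
arm 3 (φ=240.0°): x'=-0.0751, y'=-0.0451
  A=0.2651, B=-0.3982, C=(l²−L²−A²−y'²−z²)/(2L)=-0.0113
  γ=atan2(-0.3982,0.2651)=-0.9834;  ψ=arccos(-0.0236)=1.5944;  θ3=γ+ψ≈0.6110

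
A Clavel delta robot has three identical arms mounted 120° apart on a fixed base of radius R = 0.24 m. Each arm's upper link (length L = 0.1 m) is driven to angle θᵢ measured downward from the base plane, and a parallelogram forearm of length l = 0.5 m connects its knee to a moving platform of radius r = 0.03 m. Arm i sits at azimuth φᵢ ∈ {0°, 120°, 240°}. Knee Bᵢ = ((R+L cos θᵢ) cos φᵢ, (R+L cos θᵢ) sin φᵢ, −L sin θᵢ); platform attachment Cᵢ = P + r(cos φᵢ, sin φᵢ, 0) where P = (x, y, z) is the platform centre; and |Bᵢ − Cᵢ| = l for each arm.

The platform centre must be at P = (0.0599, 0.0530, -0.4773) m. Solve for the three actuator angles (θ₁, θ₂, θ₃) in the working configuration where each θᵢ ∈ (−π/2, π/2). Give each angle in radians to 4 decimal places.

θ₁ = 0.4365, θ₂ = 0.6980, θ₃ = 1.2220

rotate P by −φ1: (0.0599, 0.0530, -0.4773)
  A=0.1501, B=-0.4773, C=(l²−L²−A²−y'²−z²)/(2L)=-0.0658
  γ=atan2(-0.4773,0.1501)=-1.2661;  ψ=arccos(-0.1315)=1.7026;  θ1=γ+ψ≈0.4365
arm 2 (φ=120.0°): x'=0.0159, y'=-0.0784
  e−x'=0.1941;  (l²−L²−(e−x')²−y'²−z²)/2L = -0.1581
  γ=atan2(-0.4773,0.1941)=-1.1846;  ψ=arccos(-0.3068)=1.8826;  θ2=γ+ψ≈0.6980
arm 3 (φ=240.0°): x'=-0.0758, y'=0.0254
  A=0.2858, B=-0.4773, C=(l²−L²−A²−y'²−z²)/(2L)=-0.3508
  √(A²+B²)=0.5563;  θ3 = -1.0312+2.2531 ≈ 1.2220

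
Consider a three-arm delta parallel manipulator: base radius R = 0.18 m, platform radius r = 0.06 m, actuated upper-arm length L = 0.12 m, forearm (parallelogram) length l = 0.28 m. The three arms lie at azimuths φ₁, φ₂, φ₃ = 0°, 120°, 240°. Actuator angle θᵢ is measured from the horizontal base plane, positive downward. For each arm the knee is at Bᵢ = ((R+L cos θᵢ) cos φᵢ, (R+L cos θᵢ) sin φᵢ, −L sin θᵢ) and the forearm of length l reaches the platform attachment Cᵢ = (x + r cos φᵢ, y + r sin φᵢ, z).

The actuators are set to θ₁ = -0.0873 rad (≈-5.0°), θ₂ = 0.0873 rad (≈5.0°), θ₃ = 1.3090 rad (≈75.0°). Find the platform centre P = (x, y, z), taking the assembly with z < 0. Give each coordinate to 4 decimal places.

φ1=0.0°: virtual centre (0.2395, 0.0000, 0.0105), radius l
S2 = (0.2395·cos120.0°, 0.2395·sin120.0°, -0.0105) = (-0.1198, 0.2075, -0.0105)
S3 = (0.1511·cos240.0°, 0.1511·sin240.0°, -0.1159) = (-0.0755, -0.1308, -0.1159)
eliminate P² terms by subtracting sphere 1 from 2 and 3
linear system: -0.7186x+0.4149y = 0.0000−-0.0419z; -0.6301x+-0.2616y = -0.0212−-0.2527z
det = 0.4495;  x = 0.0196+-0.2577z,  y = 0.0340+-0.3454z
into |P−S₁|² = l²: 1.1857z² + 0.0690z + -0.0288 = 0;  Δ = 0.1412;  z = -0.1875 or 0.1294 → z<0 root = -0.1875
x = 0.0679, y = 0.0987

(0.0679, 0.0987, -0.1875)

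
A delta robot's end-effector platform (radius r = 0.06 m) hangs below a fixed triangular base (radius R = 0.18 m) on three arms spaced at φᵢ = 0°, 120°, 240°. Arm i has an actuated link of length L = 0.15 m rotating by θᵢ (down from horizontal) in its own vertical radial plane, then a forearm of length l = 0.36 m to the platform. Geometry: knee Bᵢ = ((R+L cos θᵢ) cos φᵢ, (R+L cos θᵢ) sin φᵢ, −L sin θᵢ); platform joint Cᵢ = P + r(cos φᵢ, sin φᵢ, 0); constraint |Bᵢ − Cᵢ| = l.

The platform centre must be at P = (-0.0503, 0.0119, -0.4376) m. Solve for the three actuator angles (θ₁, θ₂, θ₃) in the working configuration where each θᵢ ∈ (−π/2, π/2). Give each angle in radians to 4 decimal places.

arm 1 (φ=0.0°): x'=-0.0503, y'=0.0119
  A cos θ + B sin θ = C:  0.1703·cos θ + -0.4376·sin θ = -0.3785
  γ=atan2(-0.4376,0.1703)=-1.1997;  ψ=arccos(-0.8060)=2.5081;  θ1=γ+ψ≈1.3084
φ2=120.0° → target in arm frame (0.0355, 0.0376)
  A=0.0845, B=-0.4376, C=(l²−L²−A²−y'²−z²)/(2L)=-0.3099
  θ2 = atan2(B,A) + arccos(C/0.4457) = 0.9596
φ3=240.0° → target in arm frame (0.0148, -0.0495)
  e−x'=0.1052;  (l²−L²−(e−x')²−y'²−z²)/2L = -0.3263
  γ=atan2(-0.4376,0.1052)=-1.3350;  ψ=arccos(-0.7251)=2.3820;  θ3=γ+ψ≈1.0470

θ₁ = 1.3084, θ₂ = 0.9596, θ₃ = 1.0470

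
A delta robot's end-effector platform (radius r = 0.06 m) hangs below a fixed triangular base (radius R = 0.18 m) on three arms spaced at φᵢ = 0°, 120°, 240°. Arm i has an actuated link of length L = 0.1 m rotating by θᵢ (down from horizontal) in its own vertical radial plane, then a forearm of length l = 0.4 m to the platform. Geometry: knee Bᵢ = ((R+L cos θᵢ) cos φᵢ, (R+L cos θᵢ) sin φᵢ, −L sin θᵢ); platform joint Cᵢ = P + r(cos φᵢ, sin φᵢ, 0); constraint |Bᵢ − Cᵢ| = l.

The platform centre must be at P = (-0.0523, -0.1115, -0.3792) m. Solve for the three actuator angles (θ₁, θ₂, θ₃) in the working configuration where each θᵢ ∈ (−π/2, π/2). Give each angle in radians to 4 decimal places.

rotate P by −φ1: (-0.0523, -0.1115, -0.3792)
  A=0.1723, B=-0.3792, C=(l²−L²−A²−y'²−z²)/(2L)=-0.1796
  γ=atan2(-0.3792,0.1723)=-1.1443;  ψ=arccos(-0.4311)=2.0165;  θ1=γ+ψ≈0.8722
arm 2 (φ=120.0°): x'=-0.0704, y'=0.1010
  A cos θ + B sin θ = C:  0.1904·cos θ + -0.3792·sin θ = -0.2013
  θ2 = atan2(B,A) + arccos(C/0.4243) = 0.9596
arm 3 (φ=240.0°): x'=0.1227, y'=0.0105
  e−x'=-0.0027;  (l²−L²−(e−x')²−y'²−z²)/2L = 0.0305
  √(A²+B²)=0.3792;  θ3 = -1.5779+1.4904 ≈ -0.0875

θ₁ = 0.8722, θ₂ = 0.9596, θ₃ = -0.0875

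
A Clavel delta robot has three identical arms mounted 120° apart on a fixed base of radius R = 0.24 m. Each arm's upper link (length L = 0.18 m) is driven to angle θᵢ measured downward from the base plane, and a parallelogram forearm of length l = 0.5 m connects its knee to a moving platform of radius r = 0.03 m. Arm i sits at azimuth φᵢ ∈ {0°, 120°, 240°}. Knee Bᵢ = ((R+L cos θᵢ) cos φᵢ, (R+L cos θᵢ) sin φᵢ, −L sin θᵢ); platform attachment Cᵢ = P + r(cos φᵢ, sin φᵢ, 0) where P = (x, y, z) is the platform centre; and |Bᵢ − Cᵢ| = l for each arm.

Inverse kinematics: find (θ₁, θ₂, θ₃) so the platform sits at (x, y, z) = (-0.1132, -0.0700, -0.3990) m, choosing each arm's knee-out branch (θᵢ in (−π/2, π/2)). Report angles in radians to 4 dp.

θ₁ = 0.9601, θ₂ = 0.5237, θ₃ = -0.0875

rotate P by −φ1: (-0.1132, -0.0700, -0.3990)
  e−x'=0.3232;  (l²−L²−(e−x')²−y'²−z²)/2L = -0.1416
  √(A²+B²)=0.5135;  θ1 = -0.8900+1.8501 ≈ 0.9601
rotate P by −φ2: (-0.0040, 0.1330, -0.3990)
  A cos θ + B sin θ = C:  0.2140·cos θ + -0.3990·sin θ = -0.0142
  √(A²+B²)=0.4528;  θ2 = -1.0785+1.6021 ≈ 0.5237
φ3=240.0° → target in arm frame (0.1172, -0.0630)
  e−x'=0.0928;  (l²−L²−(e−x')²−y'²−z²)/2L = 0.1273
  θ3 = atan2(B,A) + arccos(C/0.4096) = -0.0875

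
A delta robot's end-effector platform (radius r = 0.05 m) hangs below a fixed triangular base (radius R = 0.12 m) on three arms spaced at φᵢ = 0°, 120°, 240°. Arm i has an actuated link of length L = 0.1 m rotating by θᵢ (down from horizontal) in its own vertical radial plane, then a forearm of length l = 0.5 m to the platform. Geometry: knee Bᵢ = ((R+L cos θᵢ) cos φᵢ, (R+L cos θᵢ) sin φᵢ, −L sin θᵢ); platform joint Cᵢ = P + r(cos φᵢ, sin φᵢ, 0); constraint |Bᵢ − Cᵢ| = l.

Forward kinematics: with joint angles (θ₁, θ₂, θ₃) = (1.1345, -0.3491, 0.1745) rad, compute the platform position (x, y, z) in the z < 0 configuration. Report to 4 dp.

O1 = (0.1123·cos0.0°, 0.1123·sin0.0°, -0.0906) = (0.1123, 0.0000, -0.0906)
arm 2 at φ=120.0°: (R−r)+L cos θ2 = 0.1640;  O2 = (-0.0820, 0.1420, 0.0342)
φ3=240.0°: virtual centre (-0.0842, -0.1459, -0.0174), radius l
subtract pairs → two planes through P
[-0.3885 0.2840 0.2497]·P = 0.0072;  [-0.3930 -0.2918 0.1465]·P = 0.0079
Cramer: x(z) = -0.0193+0.5088z;  y(z) = -0.0009-0.1831z
into |P−O₁|² = l²: 1.2924z² + 0.0477z + -0.2245 = 0;  Δ = 1.1627;  z = -0.4356 or 0.3987 → z<0 root = -0.4356
x = -0.2410, y = 0.0788

(-0.2410, 0.0788, -0.4356)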